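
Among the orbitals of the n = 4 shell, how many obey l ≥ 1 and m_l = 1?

3

Per l-value: l=1 → 1; l=2 → 1; l=3 → 1.
Total orbitals: 1 + 1 + 1 = 3.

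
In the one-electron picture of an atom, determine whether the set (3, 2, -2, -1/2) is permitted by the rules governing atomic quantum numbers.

Allowed

n = 3 is a positive integer. l = 2 satisfies 0 ≤ l ≤ n−1 = 2. m_l = -2 lies in the range −l … +l (here −2 … 2). m_s = -1/2 is one of ±1/2.
All four constraints are satisfied.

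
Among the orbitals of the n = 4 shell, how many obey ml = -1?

Contributions: l=1 → 1; l=2 → 1; l=3 → 1.
Total orbitals: 1 + 1 + 1 = 3.

3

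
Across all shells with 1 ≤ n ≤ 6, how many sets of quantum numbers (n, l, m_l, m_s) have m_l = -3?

Go shell by shell, enumerating (l, m_l) with m_l = -3:
n=4 → 1; n=5 → 2; n=6 → 3.
Orbitals: 1 + 2 + 3 = 6. Including both spin states (m_s = ±1/2) gives 2 × 6 = 12 states.

12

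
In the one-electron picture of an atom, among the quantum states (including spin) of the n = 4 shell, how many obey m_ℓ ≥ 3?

2

Go through ℓ = 0, …, 3 (the values permitted for n = 4).
Orbitals with m_ℓ ≥ 3, by ℓ: ℓ=3 → 1.
Orbitals: 1. Each orbital carries two spin states, so 1 × 2 = 2 states.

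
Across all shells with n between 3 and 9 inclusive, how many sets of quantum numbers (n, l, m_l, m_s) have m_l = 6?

Per-shell orbital counts meeting the constraint:
n=7 → 1; n=8 → 2; n=9 → 3.
Orbitals: 1 + 2 + 3 = 6. Including both spin states (m_s = ±1/2) gives 2 × 6 = 12 states.

12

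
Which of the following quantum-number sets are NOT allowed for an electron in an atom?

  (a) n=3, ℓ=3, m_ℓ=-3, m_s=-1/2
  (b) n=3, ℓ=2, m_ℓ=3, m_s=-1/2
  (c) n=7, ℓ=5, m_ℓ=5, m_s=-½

(a) has ℓ = 3 ≥ n = 3, violating 0 ≤ ℓ ≤ n−1.
(b) has |m_ℓ| = 3 > ℓ = 2, violating −ℓ ≤ m_ℓ ≤ ℓ.
The remaining set (c) satisfies all four rules.

(a) and (b)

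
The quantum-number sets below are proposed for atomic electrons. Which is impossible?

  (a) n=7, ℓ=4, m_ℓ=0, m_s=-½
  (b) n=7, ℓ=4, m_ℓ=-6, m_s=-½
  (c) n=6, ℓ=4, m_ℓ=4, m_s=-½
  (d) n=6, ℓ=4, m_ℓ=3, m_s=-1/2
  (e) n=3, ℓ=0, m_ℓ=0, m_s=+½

(b)

(b) has |m_ℓ| = 6 > ℓ = 4, violating −ℓ ≤ m_ℓ ≤ ℓ.
The remaining sets (a), (c), (d), (e) satisfy all four rules.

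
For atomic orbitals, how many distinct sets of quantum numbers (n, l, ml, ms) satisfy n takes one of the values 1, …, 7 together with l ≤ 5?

Go shell by shell, enumerating (l, ml) with l ≤ 5:
n=1 → 1; n=2 → 4; n=3 → 9; n=4 → 16; n=5 → 25; n=6 → 36; n=7 → 36.
Orbitals: 1 + 4 + 9 + 16 + 25 + 36 + 36 = 127. Including both spin states (ms = ±1/2) gives 2 × 127 = 254 states.

254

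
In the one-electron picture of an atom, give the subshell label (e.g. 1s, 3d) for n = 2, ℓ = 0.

ℓ = 0 corresponds to the letter 's', so the subshell is 2s.

2s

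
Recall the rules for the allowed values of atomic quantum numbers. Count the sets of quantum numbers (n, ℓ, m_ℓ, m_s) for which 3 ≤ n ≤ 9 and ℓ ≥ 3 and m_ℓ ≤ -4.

Treat each shell separately and count matching orbitals:
n=5 → 1; n=6 → 3; n=7 → 6; n=8 → 10; n=9 → 15.
Orbitals: 1 + 3 + 6 + 10 + 15 = 35. Including both spin states (m_s = ±1/2) gives 2 × 35 = 70 states.

70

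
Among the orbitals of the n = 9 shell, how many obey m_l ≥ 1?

36

For n = 9, l ranges over 0 … 8.
Orbitals with m_l ≥ 1, by l: l=1 → 1; l=2 → 2; l=3 → 3; l=4 → 4; l=5 → 5; l=6 → 6; l=7 → 7; l=8 → 8.
Total orbitals: 1 + 2 + 3 + 4 + 5 + 6 + 7 + 8 = 36.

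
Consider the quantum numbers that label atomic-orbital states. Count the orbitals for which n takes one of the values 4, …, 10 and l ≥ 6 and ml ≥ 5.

Go shell by shell, enumerating (l, ml) with l ≥ 6 and ml ≥ 5:
n=7 → 2; n=8 → 5; n=9 → 9; n=10 → 14.
Total orbitals: 2 + 5 + 9 + 14 = 30.

30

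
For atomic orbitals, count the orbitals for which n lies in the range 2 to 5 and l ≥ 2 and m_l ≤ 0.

Count contributing orbitals for each principal shell:
n=3 → 3; n=4 → 7; n=5 → 12.
Total orbitals: 3 + 7 + 12 = 22.

22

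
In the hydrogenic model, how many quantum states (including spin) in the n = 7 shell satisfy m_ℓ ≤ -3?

Orbitals with m_ℓ ≤ -3, by ℓ: ℓ=3 → 1; ℓ=4 → 2; ℓ=5 → 3; ℓ=6 → 4.
Orbitals: 1 + 2 + 3 + 4 = 10. Each orbital carries two spin states, so 10 × 2 = 20 states.

20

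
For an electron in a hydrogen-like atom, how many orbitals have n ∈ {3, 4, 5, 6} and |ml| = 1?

For each n in the range, tally the orbitals obeying |ml| = 1:
n=3 → 4; n=4 → 6; n=5 → 8; n=6 → 10.
Total orbitals: 4 + 6 + 8 + 10 = 28.

28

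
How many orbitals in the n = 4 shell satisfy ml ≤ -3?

For n = 4, l ranges over 0 … 3.
Contributions: l=3 → 1.
Total orbitals: 1.

1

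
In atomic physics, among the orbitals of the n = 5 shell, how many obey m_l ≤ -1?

10

For n = 5, l ranges over 0 … 4.
Per l-value: l=1 → 1; l=2 → 2; l=3 → 3; l=4 → 4.
Total orbitals: 1 + 2 + 3 + 4 = 10.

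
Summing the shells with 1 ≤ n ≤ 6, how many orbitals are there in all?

91

Shell n has n² orbitals: 1²=1 + 2²=4 + 3²=9 + 4²=16 + 5²=25 + 6²=36 = 91 orbitals.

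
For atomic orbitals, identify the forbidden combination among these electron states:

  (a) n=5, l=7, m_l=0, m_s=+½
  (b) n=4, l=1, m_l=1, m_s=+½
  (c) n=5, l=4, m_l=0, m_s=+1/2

(a)

(a) has l = 7 ≥ n = 5, violating 0 ≤ l ≤ n−1.
The remaining sets (b), (c) satisfy all four rules.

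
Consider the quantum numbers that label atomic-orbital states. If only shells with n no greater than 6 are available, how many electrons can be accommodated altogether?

Total orbitals = 1² + 2² + 3² + 4² + 5² + 6² = 91. Doubling for spin gives 182 electrons.

182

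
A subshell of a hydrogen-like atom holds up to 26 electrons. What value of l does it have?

2(2l+1) = 26 ⇒ 2l+1 = 13 ⇒ l = 6.

l = 6 (i)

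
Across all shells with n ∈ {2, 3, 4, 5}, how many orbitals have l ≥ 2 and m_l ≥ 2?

10

Treat each shell separately and count matching orbitals:
n=3 → 1; n=4 → 3; n=5 → 6.
Total orbitals: 1 + 3 + 6 = 10.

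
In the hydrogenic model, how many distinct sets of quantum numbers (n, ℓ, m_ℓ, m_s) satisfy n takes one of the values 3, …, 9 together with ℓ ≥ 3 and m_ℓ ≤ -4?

Per-shell orbital counts meeting the constraint:
n=5 → 1; n=6 → 3; n=7 → 6; n=8 → 10; n=9 → 15.
Orbitals: 1 + 3 + 6 + 10 + 15 = 35. Including both spin states (m_s = ±1/2) gives 2 × 35 = 70 states.

70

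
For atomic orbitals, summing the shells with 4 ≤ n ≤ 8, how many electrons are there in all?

380

Shell n has n² orbitals: 4²=16 + 5²=25 + 6²=36 + 7²=49 + 8²=64 = 190 orbitals.
Two spin states per orbital: 2 × 190 = 380 electrons.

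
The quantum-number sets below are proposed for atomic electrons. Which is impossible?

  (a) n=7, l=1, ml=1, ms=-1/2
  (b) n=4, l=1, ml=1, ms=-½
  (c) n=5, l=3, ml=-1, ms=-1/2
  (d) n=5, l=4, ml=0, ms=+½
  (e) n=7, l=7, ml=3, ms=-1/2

(e) has l = 7 ≥ n = 7, violating 0 ≤ l ≤ n−1.
The remaining sets (a), (b), (c), (d) satisfy all four rules.

(e)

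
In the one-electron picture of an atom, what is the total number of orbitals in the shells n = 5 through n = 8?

174

Shell n has n² orbitals: 5²=25 + 6²=36 + 7²=49 + 8²=64 = 174 orbitals.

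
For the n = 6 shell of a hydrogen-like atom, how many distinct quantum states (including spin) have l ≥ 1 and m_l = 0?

With n = 6 the allowed l are 0, 1, …, 5.
Contributions: l=1 → 1; l=2 → 1; l=3 → 1; l=4 → 1; l=5 → 1.
Orbitals: 1 + 1 + 1 + 1 + 1 = 5. Each orbital carries two spin states, so 5 × 2 = 10 states.

10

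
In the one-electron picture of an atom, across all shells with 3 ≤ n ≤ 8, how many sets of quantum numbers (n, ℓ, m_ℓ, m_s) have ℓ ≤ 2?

For each n in the range, tally the orbitals obeying ℓ ≤ 2:
n=3 → 9; n=4 → 9; n=5 → 9; n=6 → 9; n=7 → 9; n=8 → 9.
Orbitals: 9 + 9 + 9 + 9 + 9 + 9 = 54. Including both spin states (m_s = ±1/2) gives 2 × 54 = 108 states.

108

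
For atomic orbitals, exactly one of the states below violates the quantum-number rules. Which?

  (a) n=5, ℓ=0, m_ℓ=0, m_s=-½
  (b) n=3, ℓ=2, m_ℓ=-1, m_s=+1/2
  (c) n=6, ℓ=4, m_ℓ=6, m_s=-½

(c)

(c) has |m_ℓ| = 6 > ℓ = 4, violating −ℓ ≤ m_ℓ ≤ ℓ.
The remaining sets (a), (b) satisfy all four rules.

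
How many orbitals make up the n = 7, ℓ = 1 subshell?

3

A subshell has 2ℓ+1 orbitals; with ℓ = 1, that's 3.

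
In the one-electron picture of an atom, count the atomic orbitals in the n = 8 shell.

The n = 8 shell contains n² = 8² = 64 orbitals.

64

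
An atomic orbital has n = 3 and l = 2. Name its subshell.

l = 2 corresponds to the letter 'd', so the subshell is 3d.

3d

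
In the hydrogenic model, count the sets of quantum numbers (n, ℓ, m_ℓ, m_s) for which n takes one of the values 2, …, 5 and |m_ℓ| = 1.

40

For each n in the range, tally the orbitals obeying |m_ℓ| = 1:
n=2 → 2; n=3 → 4; n=4 → 6; n=5 → 8.
Orbitals: 2 + 4 + 6 + 8 = 20. Including both spin states (m_s = ±1/2) gives 2 × 20 = 40 states.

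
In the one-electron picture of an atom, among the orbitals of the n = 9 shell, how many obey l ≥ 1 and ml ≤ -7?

Go through l = 0, …, 8 (the values permitted for n = 9).
Orbitals with l ≥ 1 and ml ≤ -7, by l: l=7 → 1; l=8 → 2.
Total orbitals: 1 + 2 = 3.

3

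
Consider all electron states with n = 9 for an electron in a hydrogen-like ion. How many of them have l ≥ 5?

112

With n = 9 the allowed l are 0, 1, …, 8.
Contributions: l=5 → 11; l=6 → 13; l=7 → 15; l=8 → 17.
Orbitals: 11 + 13 + 15 + 17 = 56. Each orbital carries two spin states, so 56 × 2 = 112 states.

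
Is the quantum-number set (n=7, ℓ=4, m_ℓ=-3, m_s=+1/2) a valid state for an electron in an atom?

n = 7 is a positive integer. ℓ = 4 satisfies 0 ≤ ℓ ≤ n−1 = 6. m_ℓ = -3 lies in the range −ℓ … +ℓ (here −4 … 4). m_s = +1/2 is one of ±1/2.
All four constraints are satisfied.

Yes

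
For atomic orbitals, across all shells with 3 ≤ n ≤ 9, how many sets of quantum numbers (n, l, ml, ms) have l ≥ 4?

For each n in the range, tally the orbitals obeying l ≥ 4:
n=5 → 9; n=6 → 20; n=7 → 33; n=8 → 48; n=9 → 65.
Orbitals: 9 + 20 + 33 + 48 + 65 = 175. Including both spin states (ms = ±1/2) gives 2 × 175 = 350 states.

350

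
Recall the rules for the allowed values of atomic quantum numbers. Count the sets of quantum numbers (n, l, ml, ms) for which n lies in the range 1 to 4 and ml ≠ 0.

Work shell by shell — for each n, count the (l, ml) pairs that satisfy ml ≠ 0:
n=2 → 2; n=3 → 6; n=4 → 12.
Orbitals: 2 + 6 + 12 = 20. Including both spin states (ms = ±1/2) gives 2 × 20 = 40 states.

40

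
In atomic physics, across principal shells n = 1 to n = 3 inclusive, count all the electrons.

Shell n has n² orbitals: 1²=1 + 2²=4 + 3²=9 = 14 orbitals.
Two spin states per orbital: 2 × 14 = 28 electrons.

28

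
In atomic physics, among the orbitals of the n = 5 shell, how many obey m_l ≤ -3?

3

With n = 5 the allowed l are 0, 1, …, 4.
The (l, m_l) pairs meeting m_l ≤ -3 give: l=3 → 1; l=4 → 2.
Total orbitals: 1 + 2 = 3.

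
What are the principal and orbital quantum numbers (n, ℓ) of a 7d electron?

The leading integer gives n = 7; the letter 'd' means ℓ = 2.

n = 7, ℓ = 2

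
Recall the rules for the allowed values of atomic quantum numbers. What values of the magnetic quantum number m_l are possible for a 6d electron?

-2, -1, 0, 1, 2

The 6d subshell has l = 2, and m_l takes every integer from −l to +l. With l = 2 that gives the 5 values -2, -1, 0, 1, 2.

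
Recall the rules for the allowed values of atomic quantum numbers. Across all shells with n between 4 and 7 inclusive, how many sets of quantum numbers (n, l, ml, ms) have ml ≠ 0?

Per-shell orbital counts meeting the constraint:
n=4 → 12; n=5 → 20; n=6 → 30; n=7 → 42.
Orbitals: 12 + 20 + 30 + 42 = 104. Including both spin states (ms = ±1/2) gives 2 × 104 = 208 states.

208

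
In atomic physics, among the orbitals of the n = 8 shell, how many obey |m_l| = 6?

Go through l = 0, …, 7 (the values permitted for n = 8).
Per l-value: l=6 → 2; l=7 → 2.
Total orbitals: 2 + 2 = 4.

4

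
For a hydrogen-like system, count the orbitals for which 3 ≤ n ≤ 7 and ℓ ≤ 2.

Work shell by shell — for each n, count the (ℓ, m_ℓ) pairs that satisfy ℓ ≤ 2:
n=3 → 9; n=4 → 9; n=5 → 9; n=6 → 9; n=7 → 9.
Total orbitals: 9 + 9 + 9 + 9 + 9 = 45.

45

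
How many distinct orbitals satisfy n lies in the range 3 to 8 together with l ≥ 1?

Per-shell orbital counts meeting the constraint:
n=3 → 8; n=4 → 15; n=5 → 24; n=6 → 35; n=7 → 48; n=8 → 63.
Total orbitals: 8 + 15 + 24 + 35 + 48 + 63 = 193.

193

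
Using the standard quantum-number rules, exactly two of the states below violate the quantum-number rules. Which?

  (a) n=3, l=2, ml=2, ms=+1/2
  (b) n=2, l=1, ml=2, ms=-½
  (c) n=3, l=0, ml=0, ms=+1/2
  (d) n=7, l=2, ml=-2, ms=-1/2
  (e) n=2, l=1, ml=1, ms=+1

(b) and (e)

(b) has |ml| = 2 > l = 1, violating −l ≤ ml ≤ l.
(e) has ms = +1, but an electron's spin must be ±1/2.
The remaining sets (a), (c), (d) satisfy all four rules.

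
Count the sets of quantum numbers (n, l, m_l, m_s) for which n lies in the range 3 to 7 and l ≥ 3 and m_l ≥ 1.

80

Treat each shell separately and count matching orbitals:
n=4 → 3; n=5 → 7; n=6 → 12; n=7 → 18.
Orbitals: 3 + 7 + 12 + 18 = 40. Including both spin states (m_s = ±1/2) gives 2 × 40 = 80 states.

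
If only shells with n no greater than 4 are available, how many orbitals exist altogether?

30

Total orbitals = 1² + 2² + 3² + 4² = 30.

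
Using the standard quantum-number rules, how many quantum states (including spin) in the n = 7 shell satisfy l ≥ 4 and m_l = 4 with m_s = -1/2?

3

Contributions: l=4 → 1; l=5 → 1; l=6 → 1.
Orbitals: 1 + 1 + 1 = 3. With m_s fixed to a single value there is one state per orbital, giving 3 states.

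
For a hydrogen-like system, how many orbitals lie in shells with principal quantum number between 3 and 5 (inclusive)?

50

Shell n has n² orbitals: 3²=9 + 4²=16 + 5²=25 = 50 orbitals.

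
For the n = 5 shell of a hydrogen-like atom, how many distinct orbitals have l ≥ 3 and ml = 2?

With n = 5 the allowed l are 0, 1, …, 4.
Per l-value: l=3 → 1; l=4 → 1.
Total orbitals: 1 + 1 = 2.

2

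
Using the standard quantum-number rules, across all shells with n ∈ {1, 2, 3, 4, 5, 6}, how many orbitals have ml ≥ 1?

35

Treat each shell separately and count matching orbitals:
n=2 → 1; n=3 → 3; n=4 → 6; n=5 → 10; n=6 → 15.
Total orbitals: 1 + 3 + 6 + 10 + 15 = 35.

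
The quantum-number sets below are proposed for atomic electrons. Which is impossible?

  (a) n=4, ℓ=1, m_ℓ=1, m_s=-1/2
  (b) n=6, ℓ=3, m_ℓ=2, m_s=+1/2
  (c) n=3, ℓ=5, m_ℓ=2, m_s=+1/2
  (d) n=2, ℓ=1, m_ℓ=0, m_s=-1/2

(c) has ℓ = 5 ≥ n = 3, violating 0 ≤ ℓ ≤ n−1.
The remaining sets (a), (b), (d) satisfy all four rules.

(c)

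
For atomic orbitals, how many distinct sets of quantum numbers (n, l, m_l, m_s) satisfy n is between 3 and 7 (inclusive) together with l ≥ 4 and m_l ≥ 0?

68

Treat each shell separately and count matching orbitals:
n=5 → 5; n=6 → 11; n=7 → 18.
Orbitals: 5 + 11 + 18 = 34. Including both spin states (m_s = ±1/2) gives 2 × 34 = 68 states.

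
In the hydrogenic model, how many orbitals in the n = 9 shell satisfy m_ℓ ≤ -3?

21

With n = 9 the allowed ℓ are 0, 1, …, 8.
Contributions: ℓ=3 → 1; ℓ=4 → 2; ℓ=5 → 3; ℓ=6 → 4; ℓ=7 → 5; ℓ=8 → 6.
Total orbitals: 1 + 2 + 3 + 4 + 5 + 6 = 21.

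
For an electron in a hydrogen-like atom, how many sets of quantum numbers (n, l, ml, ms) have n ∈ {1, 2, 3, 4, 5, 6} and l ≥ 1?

170

Per-shell orbital counts meeting the constraint:
n=2 → 3; n=3 → 8; n=4 → 15; n=5 → 24; n=6 → 35.
Orbitals: 3 + 8 + 15 + 24 + 35 = 85. Including both spin states (ms = ±1/2) gives 2 × 85 = 170 states.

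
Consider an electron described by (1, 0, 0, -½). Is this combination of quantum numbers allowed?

n = 1 is a positive integer. l = 0 satisfies 0 ≤ l ≤ n−1 = 0. ml = 0 lies in the range −l … +l (here 0). ms = -1/2 is one of ±1/2.
All four constraints are satisfied.

Yes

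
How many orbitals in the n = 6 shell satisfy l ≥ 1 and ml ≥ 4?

3

Contributions: l=4 → 1; l=5 → 2.
Total orbitals: 1 + 2 = 3.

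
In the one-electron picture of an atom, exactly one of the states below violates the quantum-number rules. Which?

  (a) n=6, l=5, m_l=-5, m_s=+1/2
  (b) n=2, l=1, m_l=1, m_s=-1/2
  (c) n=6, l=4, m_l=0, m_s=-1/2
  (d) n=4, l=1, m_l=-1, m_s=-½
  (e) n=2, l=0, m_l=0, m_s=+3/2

(e)

(e) has m_s = +3/2, but an electron's spin must be ±1/2.
The remaining sets (a), (b), (c), (d) satisfy all four rules.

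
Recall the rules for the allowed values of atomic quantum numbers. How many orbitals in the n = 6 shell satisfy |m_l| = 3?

For n = 6, l ranges over 0 … 5.
Contributions: l=3 → 2; l=4 → 2; l=5 → 2.
Total orbitals: 2 + 2 + 2 = 6.

6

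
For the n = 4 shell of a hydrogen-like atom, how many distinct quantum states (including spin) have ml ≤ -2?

With n = 4 the allowed l are 0, 1, …, 3.
Per l-value: l=2 → 1; l=3 → 2.
Orbitals: 1 + 2 = 3. Each orbital carries two spin states, so 3 × 2 = 6 states.

6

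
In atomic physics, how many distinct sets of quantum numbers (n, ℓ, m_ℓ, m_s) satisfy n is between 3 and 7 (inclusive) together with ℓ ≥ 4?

124

Treat each shell separately and count matching orbitals:
n=5 → 9; n=6 → 20; n=7 → 33.
Orbitals: 9 + 20 + 33 = 62. Including both spin states (m_s = ±1/2) gives 2 × 62 = 124 states.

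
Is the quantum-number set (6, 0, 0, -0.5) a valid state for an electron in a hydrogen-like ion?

n = 6 is a positive integer. l = 0 satisfies 0 ≤ l ≤ n−1 = 5. m_l = 0 lies in the range −l … +l (here 0). m_s = -1/2 is one of ±1/2.
All four constraints are satisfied.

Allowed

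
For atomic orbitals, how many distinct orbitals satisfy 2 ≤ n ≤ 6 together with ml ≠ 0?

Treat each shell separately and count matching orbitals:
n=2 → 2; n=3 → 6; n=4 → 12; n=5 → 20; n=6 → 30.
Total orbitals: 2 + 6 + 12 + 20 + 30 = 70.

70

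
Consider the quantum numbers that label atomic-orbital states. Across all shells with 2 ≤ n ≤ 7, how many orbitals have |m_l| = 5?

Per-shell orbital counts meeting the constraint:
n=6 → 2; n=7 → 4.
Total orbitals: 2 + 4 = 6.

6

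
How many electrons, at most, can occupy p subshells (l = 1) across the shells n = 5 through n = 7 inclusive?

18

A p subshell (l = 1) exists for every n ≥ 2, so shells n = 5, 6, 7 each contribute one — 3 subshells.
Since each p subshell holds 2(2·1+1) = 6 electrons, the total is 3 × 6 = 18.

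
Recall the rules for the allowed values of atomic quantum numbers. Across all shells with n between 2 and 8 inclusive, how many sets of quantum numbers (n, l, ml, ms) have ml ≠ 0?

336

Go shell by shell, enumerating (l, ml) with ml ≠ 0:
n=2 → 2; n=3 → 6; n=4 → 12; n=5 → 20; n=6 → 30; n=7 → 42; n=8 → 56.
Orbitals: 2 + 6 + 12 + 20 + 30 + 42 + 56 = 168. Including both spin states (ms = ±1/2) gives 2 × 168 = 336 states.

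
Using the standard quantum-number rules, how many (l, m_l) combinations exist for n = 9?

81

The n = 9 shell contains n² = 9² = 81 orbitals.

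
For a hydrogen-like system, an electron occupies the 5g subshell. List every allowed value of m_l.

-4, -3, -2, -1, 0, 1, 2, 3, 4

The 5g subshell has l = 4, and m_l takes every integer from −l to +l. With l = 4 that gives the 9 values -4, -3, -2, -1, 0, 1, 2, 3, 4.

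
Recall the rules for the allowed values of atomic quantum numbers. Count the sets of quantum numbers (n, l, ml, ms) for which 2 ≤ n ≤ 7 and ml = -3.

Treat each shell separately and count matching orbitals:
n=4 → 1; n=5 → 2; n=6 → 3; n=7 → 4.
Orbitals: 1 + 2 + 3 + 4 = 10. Including both spin states (ms = ±1/2) gives 2 × 10 = 20 states.

20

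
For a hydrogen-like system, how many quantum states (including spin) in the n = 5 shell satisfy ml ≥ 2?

The n = 5 shell has l = 0 through 4; check each.
Orbitals with ml ≥ 2, by l: l=2 → 1; l=3 → 2; l=4 → 3.
Orbitals: 1 + 2 + 3 = 6. Each orbital carries two spin states, so 6 × 2 = 12 states.

12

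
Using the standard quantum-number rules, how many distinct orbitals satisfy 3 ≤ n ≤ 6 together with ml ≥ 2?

Treat each shell separately and count matching orbitals:
n=3 → 1; n=4 → 3; n=5 → 6; n=6 → 10.
Total orbitals: 1 + 3 + 6 + 10 = 20.

20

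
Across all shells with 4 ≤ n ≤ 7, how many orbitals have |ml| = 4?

12

Count contributing orbitals for each principal shell:
n=5 → 2; n=6 → 4; n=7 → 6.
Total orbitals: 2 + 4 + 6 = 12.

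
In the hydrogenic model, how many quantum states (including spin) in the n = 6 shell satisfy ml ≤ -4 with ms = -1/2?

With n = 6 the allowed l are 0, 1, …, 5.
Per l-value: l=4 → 1; l=5 → 2.
Orbitals: 1 + 2 = 3. With ms fixed to a single value there is one state per orbital, giving 3 states.

3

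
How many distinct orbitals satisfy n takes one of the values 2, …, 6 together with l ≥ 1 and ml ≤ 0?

50

Treat each shell separately and count matching orbitals:
n=2 → 2; n=3 → 5; n=4 → 9; n=5 → 14; n=6 → 20.
Total orbitals: 2 + 5 + 9 + 14 + 20 = 50.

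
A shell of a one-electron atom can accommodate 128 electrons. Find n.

n = 8

2n² = 128 ⇒ n² = 64 ⇒ n = 8.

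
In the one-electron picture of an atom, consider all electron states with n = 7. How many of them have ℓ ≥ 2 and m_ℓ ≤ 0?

With n = 7 the allowed ℓ are 0, 1, …, 6.
The (ℓ, m_ℓ) pairs meeting ℓ ≥ 2 and m_ℓ ≤ 0 give: ℓ=2 → 3; ℓ=3 → 4; ℓ=4 → 5; ℓ=5 → 6; ℓ=6 → 7.
Orbitals: 3 + 4 + 5 + 6 + 7 = 25. Each orbital carries two spin states, so 25 × 2 = 50 states.

50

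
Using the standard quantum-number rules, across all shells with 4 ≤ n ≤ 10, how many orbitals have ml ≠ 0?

Go shell by shell, enumerating (l, ml) with ml ≠ 0:
n=4 → 12; n=5 → 20; n=6 → 30; n=7 → 42; n=8 → 56; n=9 → 72; n=10 → 90.
Total orbitals: 12 + 20 + 30 + 42 + 56 + 72 + 90 = 322.

322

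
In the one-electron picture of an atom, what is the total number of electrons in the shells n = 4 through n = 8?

Shell n has n² orbitals: 4²=16 + 5²=25 + 6²=36 + 7²=49 + 8²=64 = 190 orbitals.
Two spin states per orbital: 2 × 190 = 380 electrons.

380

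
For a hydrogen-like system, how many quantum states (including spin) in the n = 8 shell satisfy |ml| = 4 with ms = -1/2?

8

The n = 8 shell has l = 0 through 7; check each.
Per l-value: l=4 → 2; l=5 → 2; l=6 → 2; l=7 → 2.
Orbitals: 2 + 2 + 2 + 2 = 8. With ms fixed to a single value there is one state per orbital, giving 8 states.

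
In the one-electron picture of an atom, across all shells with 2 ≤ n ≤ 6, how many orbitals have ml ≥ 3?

10

Work shell by shell — for each n, count the (l, ml) pairs that satisfy ml ≥ 3:
n=4 → 1; n=5 → 3; n=6 → 6.
Total orbitals: 1 + 3 + 6 = 10.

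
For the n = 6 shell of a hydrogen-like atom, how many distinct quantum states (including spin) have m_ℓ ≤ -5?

Orbitals with m_ℓ ≤ -5, by ℓ: ℓ=5 → 1.
Orbitals: 1. Each orbital carries two spin states, so 1 × 2 = 2 states.

2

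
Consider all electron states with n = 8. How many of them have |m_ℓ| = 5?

12

The n = 8 shell has ℓ = 0 through 7; check each.
The (ℓ, m_ℓ) pairs meeting |m_ℓ| = 5 give: ℓ=5 → 2; ℓ=6 → 2; ℓ=7 → 2.
Orbitals: 2 + 2 + 2 = 6. Each orbital carries two spin states, so 6 × 2 = 12 states.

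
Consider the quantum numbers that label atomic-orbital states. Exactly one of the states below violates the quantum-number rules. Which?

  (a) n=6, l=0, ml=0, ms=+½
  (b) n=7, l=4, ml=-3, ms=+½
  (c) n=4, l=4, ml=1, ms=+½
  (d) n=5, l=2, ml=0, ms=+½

(c) has l = 4 ≥ n = 4, violating 0 ≤ l ≤ n−1.
The remaining sets (a), (b), (d) satisfy all four rules.

(c)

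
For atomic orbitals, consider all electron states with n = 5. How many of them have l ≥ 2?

42

Orbitals with l ≥ 2, by l: l=2 → 5; l=3 → 7; l=4 → 9.
Orbitals: 5 + 7 + 9 = 21. Each orbital carries two spin states, so 21 × 2 = 42 states.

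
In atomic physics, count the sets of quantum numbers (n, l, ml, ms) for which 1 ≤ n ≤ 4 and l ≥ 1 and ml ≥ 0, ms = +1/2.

Go shell by shell, enumerating (l, ml) with l ≥ 1 and ml ≥ 0:
n=2 → 2; n=3 → 5; n=4 → 9.
Orbitals: 2 + 5 + 9 = 16. With ms fixed to +1/2 there is one state per orbital, so 16 states.

16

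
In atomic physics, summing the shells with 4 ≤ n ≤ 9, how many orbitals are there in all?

Shell n has n² orbitals: 4²=16 + 5²=25 + 6²=36 + 7²=49 + 8²=64 + 9²=81 = 271 orbitals.

271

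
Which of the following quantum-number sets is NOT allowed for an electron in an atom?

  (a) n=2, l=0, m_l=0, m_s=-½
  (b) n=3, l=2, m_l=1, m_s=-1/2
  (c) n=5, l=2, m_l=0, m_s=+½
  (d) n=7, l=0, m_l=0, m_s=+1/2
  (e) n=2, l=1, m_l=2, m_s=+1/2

(e)

(e) has |m_l| = 2 > l = 1, violating −l ≤ m_l ≤ l.
The remaining sets (a), (b), (c), (d) satisfy all four rules.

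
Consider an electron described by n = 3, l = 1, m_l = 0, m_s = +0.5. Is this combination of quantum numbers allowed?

n = 3 is a positive integer. l = 1 satisfies 0 ≤ l ≤ n−1 = 2. m_l = 0 lies in the range −l … +l (here −1 … 1). m_s = +1/2 is one of ±1/2.
All four constraints are satisfied.

Yes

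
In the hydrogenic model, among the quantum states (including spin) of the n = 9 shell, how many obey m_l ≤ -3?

42

The n = 9 shell has l = 0 through 8; check each.
Contributions: l=3 → 1; l=4 → 2; l=5 → 3; l=6 → 4; l=7 → 5; l=8 → 6.
Orbitals: 1 + 2 + 3 + 4 + 5 + 6 = 21. Each orbital carries two spin states, so 21 × 2 = 42 states.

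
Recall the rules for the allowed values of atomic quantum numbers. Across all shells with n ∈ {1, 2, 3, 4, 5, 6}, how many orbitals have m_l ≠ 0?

Go shell by shell, enumerating (l, m_l) with m_l ≠ 0:
n=2 → 2; n=3 → 6; n=4 → 12; n=5 → 20; n=6 → 30.
Total orbitals: 2 + 6 + 12 + 20 + 30 = 70.

70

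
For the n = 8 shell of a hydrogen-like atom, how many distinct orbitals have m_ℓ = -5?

The (ℓ, m_ℓ) pairs meeting m_ℓ = -5 give: ℓ=5 → 1; ℓ=6 → 1; ℓ=7 → 1.
Total orbitals: 1 + 1 + 1 = 3.

3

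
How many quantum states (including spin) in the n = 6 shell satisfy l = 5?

Go through l = 0, …, 5 (the values permitted for n = 6).
The (l, ml) pairs meeting l = 5 give: l=5 → 11.
Orbitals: 11. Each orbital carries two spin states, so 11 × 2 = 22 states.

22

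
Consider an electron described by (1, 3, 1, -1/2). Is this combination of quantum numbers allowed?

No

The orbital quantum number must satisfy 0 ≤ l ≤ n−1. With n = 1 the allowed l values are 0, so l = 3 is out of range.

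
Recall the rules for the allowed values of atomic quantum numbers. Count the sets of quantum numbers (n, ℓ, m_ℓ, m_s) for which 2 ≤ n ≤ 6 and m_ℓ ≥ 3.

20

For each n in the range, tally the orbitals obeying m_ℓ ≥ 3:
n=4 → 1; n=5 → 3; n=6 → 6.
Orbitals: 1 + 3 + 6 = 10. Including both spin states (m_s = ±1/2) gives 2 × 10 = 20 states.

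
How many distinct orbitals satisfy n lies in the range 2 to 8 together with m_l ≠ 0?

168

Go shell by shell, enumerating (l, m_l) with m_l ≠ 0:
n=2 → 2; n=3 → 6; n=4 → 12; n=5 → 20; n=6 → 30; n=7 → 42; n=8 → 56.
Total orbitals: 2 + 6 + 12 + 20 + 30 + 42 + 56 = 168.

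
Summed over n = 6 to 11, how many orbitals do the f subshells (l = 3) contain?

42

An f subshell (l = 3) exists for every n ≥ 4, so shells n = 6, 7, 8, 9, 10, 11 each contribute one — 6 subshells.
Since each f subshell has 2·3+1 = 7 orbitals, the total is 6 × 7 = 42.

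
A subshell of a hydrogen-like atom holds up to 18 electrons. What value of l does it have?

l = 4 (g)

2(2l+1) = 18 ⇒ 2l+1 = 9 ⇒ l = 4.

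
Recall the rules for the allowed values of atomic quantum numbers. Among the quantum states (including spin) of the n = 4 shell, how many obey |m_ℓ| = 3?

The n = 4 shell has ℓ = 0 through 3; check each.
The (ℓ, m_ℓ) pairs meeting |m_ℓ| = 3 give: ℓ=3 → 2.
Orbitals: 2. Each orbital carries two spin states, so 2 × 2 = 4 states.

4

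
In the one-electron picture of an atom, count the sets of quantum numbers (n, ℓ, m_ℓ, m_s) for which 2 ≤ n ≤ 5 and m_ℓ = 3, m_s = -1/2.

Work shell by shell — for each n, count the (ℓ, m_ℓ) pairs that satisfy m_ℓ = 3:
n=4 → 1; n=5 → 2.
Orbitals: 1 + 2 = 3. With m_s fixed to -1/2 there is one state per orbital, so 3 states.

3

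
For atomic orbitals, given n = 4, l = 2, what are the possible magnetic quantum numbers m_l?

-2, -1, 0, 1, 2

m_l takes every integer from −l to +l. With l = 2 that gives the 5 values -2, -1, 0, 1, 2.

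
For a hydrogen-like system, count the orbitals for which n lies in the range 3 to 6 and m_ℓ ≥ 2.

Count contributing orbitals for each principal shell:
n=3 → 1; n=4 → 3; n=5 → 6; n=6 → 10.
Total orbitals: 1 + 3 + 6 + 10 = 20.

20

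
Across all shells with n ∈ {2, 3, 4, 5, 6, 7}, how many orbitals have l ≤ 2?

Count contributing orbitals for each principal shell:
n=2 → 4; n=3 → 9; n=4 → 9; n=5 → 9; n=6 → 9; n=7 → 9.
Total orbitals: 4 + 9 + 9 + 9 + 9 + 9 = 49.

49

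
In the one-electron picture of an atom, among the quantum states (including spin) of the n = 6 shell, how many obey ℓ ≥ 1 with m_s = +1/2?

35

Per ℓ-value: ℓ=1 → 3; ℓ=2 → 5; ℓ=3 → 7; ℓ=4 → 9; ℓ=5 → 11.
Orbitals: 3 + 5 + 7 + 9 + 11 = 35. With m_s fixed to a single value there is one state per orbital, giving 35 states.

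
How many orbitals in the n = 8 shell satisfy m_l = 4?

4

The n = 8 shell has l = 0 through 7; check each.
The (l, m_l) pairs meeting m_l = 4 give: l=4 → 1; l=5 → 1; l=6 → 1; l=7 → 1.
Total orbitals: 1 + 1 + 1 + 1 = 4.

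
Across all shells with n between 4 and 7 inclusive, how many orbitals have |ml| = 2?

For each n in the range, tally the orbitals obeying |ml| = 2:
n=4 → 4; n=5 → 6; n=6 → 8; n=7 → 10.
Total orbitals: 4 + 6 + 8 + 10 = 28.

28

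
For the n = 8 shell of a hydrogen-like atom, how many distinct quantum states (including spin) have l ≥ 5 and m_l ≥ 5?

With n = 8 the allowed l are 0, 1, …, 7.
Per l-value: l=5 → 1; l=6 → 2; l=7 → 3.
Orbitals: 1 + 2 + 3 = 6. Each orbital carries two spin states, so 6 × 2 = 12 states.

12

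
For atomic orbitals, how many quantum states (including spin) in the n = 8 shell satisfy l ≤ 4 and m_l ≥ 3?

For n = 8, l ranges over 0 … 7.
Per l-value: l=3 → 1; l=4 → 2.
Orbitals: 1 + 2 = 3. Each orbital carries two spin states, so 3 × 2 = 6 states.

6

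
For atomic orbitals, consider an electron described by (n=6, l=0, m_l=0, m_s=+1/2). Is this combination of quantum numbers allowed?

Yes

n = 6 is a positive integer. l = 0 satisfies 0 ≤ l ≤ n−1 = 5. m_l = 0 lies in the range −l … +l (here 0). m_s = +1/2 is one of ±1/2.
All four constraints are satisfied.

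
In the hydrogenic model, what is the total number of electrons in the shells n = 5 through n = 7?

Shell n has n² orbitals: 5²=25 + 6²=36 + 7²=49 = 110 orbitals.
Two spin states per orbital: 2 × 110 = 220 electrons.

220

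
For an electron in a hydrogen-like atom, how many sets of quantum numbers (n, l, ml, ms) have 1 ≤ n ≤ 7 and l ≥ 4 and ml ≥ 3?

Go shell by shell, enumerating (l, ml) with l ≥ 4 and ml ≥ 3:
n=5 → 2; n=6 → 5; n=7 → 9.
Orbitals: 2 + 5 + 9 = 16. Including both spin states (ms = ±1/2) gives 2 × 16 = 32 states.

32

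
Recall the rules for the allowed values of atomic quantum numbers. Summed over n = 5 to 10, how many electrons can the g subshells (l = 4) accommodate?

A g subshell (l = 4) exists for every n ≥ 5, so shells n = 5, 6, 7, 8, 9, 10 each contribute one — 6 subshells.
Since each g subshell holds 2(2·4+1) = 18 electrons, the total is 6 × 18 = 108.

108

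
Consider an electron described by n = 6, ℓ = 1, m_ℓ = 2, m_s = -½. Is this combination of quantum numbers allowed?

The magnetic quantum number must satisfy −ℓ ≤ m_ℓ ≤ ℓ. With ℓ = 1, m_ℓ can only be -1, 0, 1, so m_ℓ = 2 is forbidden.

Invalid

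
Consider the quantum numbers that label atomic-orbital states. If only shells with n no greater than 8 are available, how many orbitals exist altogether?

204

Total orbitals = 1² + 2² + 3² + 4² + 5² + 6² + 7² + 8² = 204.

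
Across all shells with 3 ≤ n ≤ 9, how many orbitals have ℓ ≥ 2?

252

Work shell by shell — for each n, count the (ℓ, m_ℓ) pairs that satisfy ℓ ≥ 2:
n=3 → 5; n=4 → 12; n=5 → 21; n=6 → 32; n=7 → 45; n=8 → 60; n=9 → 77.
Total orbitals: 5 + 12 + 21 + 32 + 45 + 60 + 77 = 252.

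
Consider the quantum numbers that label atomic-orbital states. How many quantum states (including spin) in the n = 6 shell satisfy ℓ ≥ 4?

The n = 6 shell has ℓ = 0 through 5; check each.
Per ℓ-value: ℓ=4 → 9; ℓ=5 → 11.
Orbitals: 9 + 11 = 20. Each orbital carries two spin states, so 20 × 2 = 40 states.

40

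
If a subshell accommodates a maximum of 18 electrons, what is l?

l = 4

2(2l+1) = 18 ⇒ 2l+1 = 9 ⇒ l = 4.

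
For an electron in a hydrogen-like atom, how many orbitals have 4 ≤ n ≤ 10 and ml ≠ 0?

322

Treat each shell separately and count matching orbitals:
n=4 → 12; n=5 → 20; n=6 → 30; n=7 → 42; n=8 → 56; n=9 → 72; n=10 → 90.
Total orbitals: 12 + 20 + 30 + 42 + 56 + 72 + 90 = 322.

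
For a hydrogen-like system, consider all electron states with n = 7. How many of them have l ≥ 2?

The (l, ml) pairs meeting l ≥ 2 give: l=2 → 5; l=3 → 7; l=4 → 9; l=5 → 11; l=6 → 13.
Orbitals: 5 + 7 + 9 + 11 + 13 = 45. Each orbital carries two spin states, so 45 × 2 = 90 states.

90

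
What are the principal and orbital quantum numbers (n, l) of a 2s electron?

n = 2, l = 0

The leading integer gives n = 2; the letter 's' means l = 0.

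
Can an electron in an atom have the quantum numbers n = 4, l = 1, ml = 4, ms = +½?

The magnetic quantum number must satisfy −l ≤ ml ≤ l. With l = 1, ml can only be -1, 0, 1, so ml = 4 is forbidden.

No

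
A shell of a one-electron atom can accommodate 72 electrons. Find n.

n = 6

2n² = 72 ⇒ n² = 36 ⇒ n = 6.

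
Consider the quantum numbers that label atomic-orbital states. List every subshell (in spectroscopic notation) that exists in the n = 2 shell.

For n = 2, ℓ runs from 0 to 1. In spectroscopic notation ℓ = 0,1,2,… ↔ s,p,d,f,g,h,i, so the subshells are 2s, 2p.

2s, 2p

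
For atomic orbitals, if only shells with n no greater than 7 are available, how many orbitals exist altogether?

140

Total orbitals = 1² + 2² + 3² + 4² + 5² + 6² + 7² = 140.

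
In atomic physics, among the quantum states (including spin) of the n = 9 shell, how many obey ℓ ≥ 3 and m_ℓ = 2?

With n = 9 the allowed ℓ are 0, 1, …, 8.
Contributions: ℓ=3 → 1; ℓ=4 → 1; ℓ=5 → 1; ℓ=6 → 1; ℓ=7 → 1; ℓ=8 → 1.
Orbitals: 1 + 1 + 1 + 1 + 1 + 1 = 6. Each orbital carries two spin states, so 6 × 2 = 12 states.

12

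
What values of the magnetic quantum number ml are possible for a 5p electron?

-1, 0, 1

The 5p subshell has l = 1, and ml takes every integer from −l to +l. With l = 1 that gives the 3 values -1, 0, 1.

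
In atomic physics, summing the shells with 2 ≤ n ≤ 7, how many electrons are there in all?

Shell n has n² orbitals: 2²=4 + 3²=9 + 4²=16 + 5²=25 + 6²=36 + 7²=49 = 139 orbitals.
Two spin states per orbital: 2 × 139 = 278 electrons.

278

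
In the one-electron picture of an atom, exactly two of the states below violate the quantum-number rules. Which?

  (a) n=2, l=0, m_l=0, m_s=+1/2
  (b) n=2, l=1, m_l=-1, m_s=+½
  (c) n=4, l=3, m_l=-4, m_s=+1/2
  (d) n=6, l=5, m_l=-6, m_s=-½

(c) and (d)

(c) has |m_l| = 4 > l = 3, violating −l ≤ m_l ≤ l.
(d) has |m_l| = 6 > l = 5, violating −l ≤ m_l ≤ l.
The remaining sets (a), (b) satisfy all four rules.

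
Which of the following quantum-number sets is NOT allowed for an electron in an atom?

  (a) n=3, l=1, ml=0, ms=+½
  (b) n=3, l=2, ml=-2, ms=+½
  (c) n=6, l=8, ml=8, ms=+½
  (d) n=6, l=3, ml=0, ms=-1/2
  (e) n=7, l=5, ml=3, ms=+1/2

(c)

(c) has l = 8 ≥ n = 6, violating 0 ≤ l ≤ n−1.
The remaining sets (a), (b), (d), (e) satisfy all four rules.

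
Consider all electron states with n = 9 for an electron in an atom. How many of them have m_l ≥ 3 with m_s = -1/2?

21

For n = 9, l ranges over 0 … 8.
The (l, m_l) pairs meeting m_l ≥ 3 give: l=3 → 1; l=4 → 2; l=5 → 3; l=6 → 4; l=7 → 5; l=8 → 6.
Orbitals: 1 + 2 + 3 + 4 + 5 + 6 = 21. With m_s fixed to a single value there is one state per orbital, giving 21 states.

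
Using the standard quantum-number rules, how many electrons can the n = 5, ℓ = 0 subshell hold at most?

2

A subshell with ℓ = 0 has 2ℓ+1 = 1 orbital, each holding 2 electrons (spin ±1/2), so 1 × 2 = 2.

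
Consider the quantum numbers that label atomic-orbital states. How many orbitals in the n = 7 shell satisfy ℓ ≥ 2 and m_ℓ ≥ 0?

25

The n = 7 shell has ℓ = 0 through 6; check each.
Per ℓ-value: ℓ=2 → 3; ℓ=3 → 4; ℓ=4 → 5; ℓ=5 → 6; ℓ=6 → 7.
Total orbitals: 3 + 4 + 5 + 6 + 7 = 25.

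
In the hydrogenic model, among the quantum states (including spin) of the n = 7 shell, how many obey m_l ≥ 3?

20

With n = 7 the allowed l are 0, 1, …, 6.
Orbitals with m_l ≥ 3, by l: l=3 → 1; l=4 → 2; l=5 → 3; l=6 → 4.
Orbitals: 1 + 2 + 3 + 4 = 10. Each orbital carries two spin states, so 10 × 2 = 20 states.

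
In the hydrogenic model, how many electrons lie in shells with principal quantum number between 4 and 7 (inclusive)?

252

Shell n has n² orbitals: 4²=16 + 5²=25 + 6²=36 + 7²=49 = 126 orbitals.
Two spin states per orbital: 2 × 126 = 252 electrons.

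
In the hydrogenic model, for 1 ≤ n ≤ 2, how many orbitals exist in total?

Total orbitals = 1² + 2² = 5.

5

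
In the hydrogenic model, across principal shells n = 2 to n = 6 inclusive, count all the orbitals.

90

Shell n has n² orbitals: 2²=4 + 3²=9 + 4²=16 + 5²=25 + 6²=36 = 90 orbitals.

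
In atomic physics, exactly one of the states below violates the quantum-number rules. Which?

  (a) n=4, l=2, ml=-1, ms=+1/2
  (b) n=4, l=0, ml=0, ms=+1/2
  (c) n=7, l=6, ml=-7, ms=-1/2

(c)

(c) has |ml| = 7 > l = 6, violating −l ≤ ml ≤ l.
The remaining sets (a), (b) satisfy all four rules.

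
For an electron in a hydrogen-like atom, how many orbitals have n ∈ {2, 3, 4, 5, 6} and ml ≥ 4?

Treat each shell separately and count matching orbitals:
n=5 → 1; n=6 → 3.
Total orbitals: 1 + 3 = 4.

4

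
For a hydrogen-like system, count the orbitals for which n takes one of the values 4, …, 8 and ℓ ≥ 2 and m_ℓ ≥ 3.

35

Per-shell orbital counts meeting the constraint:
n=4 → 1; n=5 → 3; n=6 → 6; n=7 → 10; n=8 → 15.
Total orbitals: 1 + 3 + 6 + 10 + 15 = 35.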